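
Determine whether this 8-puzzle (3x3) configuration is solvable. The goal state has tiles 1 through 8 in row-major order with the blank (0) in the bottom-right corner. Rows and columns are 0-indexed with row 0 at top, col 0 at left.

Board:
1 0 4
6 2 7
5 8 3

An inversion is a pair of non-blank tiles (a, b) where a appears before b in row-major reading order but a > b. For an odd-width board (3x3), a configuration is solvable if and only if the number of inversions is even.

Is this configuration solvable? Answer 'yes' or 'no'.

Inversions (pairs i<j in row-major order where tile[i] > tile[j] > 0): 9
9 is odd, so the puzzle is not solvable.

Answer: no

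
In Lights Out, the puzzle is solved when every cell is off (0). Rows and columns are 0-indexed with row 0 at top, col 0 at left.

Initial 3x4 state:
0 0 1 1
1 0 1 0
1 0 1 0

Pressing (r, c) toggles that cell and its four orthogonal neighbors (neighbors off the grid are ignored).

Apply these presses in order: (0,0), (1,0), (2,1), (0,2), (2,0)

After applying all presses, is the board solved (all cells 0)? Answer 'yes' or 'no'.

Answer: yes

Derivation:
After press 1 at (0,0):
1 1 1 1
0 0 1 0
1 0 1 0

After press 2 at (1,0):
0 1 1 1
1 1 1 0
0 0 1 0

After press 3 at (2,1):
0 1 1 1
1 0 1 0
1 1 0 0

After press 4 at (0,2):
0 0 0 0
1 0 0 0
1 1 0 0

After press 5 at (2,0):
0 0 0 0
0 0 0 0
0 0 0 0

Lights still on: 0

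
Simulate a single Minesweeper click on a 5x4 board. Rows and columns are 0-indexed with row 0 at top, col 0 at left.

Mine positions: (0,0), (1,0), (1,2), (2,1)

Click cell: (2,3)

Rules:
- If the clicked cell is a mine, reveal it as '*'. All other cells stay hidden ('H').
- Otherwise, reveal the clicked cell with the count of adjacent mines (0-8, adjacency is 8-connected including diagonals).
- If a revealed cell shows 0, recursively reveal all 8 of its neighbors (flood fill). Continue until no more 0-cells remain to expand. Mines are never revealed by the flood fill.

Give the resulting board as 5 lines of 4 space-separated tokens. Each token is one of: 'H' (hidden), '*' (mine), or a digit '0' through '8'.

H H H H
H H H H
H H H 1
H H H H
H H H H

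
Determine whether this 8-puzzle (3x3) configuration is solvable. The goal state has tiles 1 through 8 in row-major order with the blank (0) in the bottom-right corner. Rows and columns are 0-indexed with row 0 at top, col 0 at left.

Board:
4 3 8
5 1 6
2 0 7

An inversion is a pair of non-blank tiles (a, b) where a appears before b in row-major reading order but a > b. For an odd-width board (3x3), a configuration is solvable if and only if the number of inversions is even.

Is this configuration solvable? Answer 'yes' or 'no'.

Answer: no

Derivation:
Inversions (pairs i<j in row-major order where tile[i] > tile[j] > 0): 13
13 is odd, so the puzzle is not solvable.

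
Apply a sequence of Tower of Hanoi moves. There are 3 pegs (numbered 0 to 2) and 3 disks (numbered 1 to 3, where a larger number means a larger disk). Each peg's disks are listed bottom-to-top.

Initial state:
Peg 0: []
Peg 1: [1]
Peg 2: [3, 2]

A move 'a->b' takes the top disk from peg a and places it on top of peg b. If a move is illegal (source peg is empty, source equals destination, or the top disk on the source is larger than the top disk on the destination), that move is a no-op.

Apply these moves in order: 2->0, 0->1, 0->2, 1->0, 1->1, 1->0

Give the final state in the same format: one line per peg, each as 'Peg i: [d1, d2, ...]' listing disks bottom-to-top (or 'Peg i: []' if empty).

After move 1 (2->0):
Peg 0: [2]
Peg 1: [1]
Peg 2: [3]

After move 2 (0->1):
Peg 0: [2]
Peg 1: [1]
Peg 2: [3]

After move 3 (0->2):
Peg 0: []
Peg 1: [1]
Peg 2: [3, 2]

After move 4 (1->0):
Peg 0: [1]
Peg 1: []
Peg 2: [3, 2]

After move 5 (1->1):
Peg 0: [1]
Peg 1: []
Peg 2: [3, 2]

After move 6 (1->0):
Peg 0: [1]
Peg 1: []
Peg 2: [3, 2]

Answer: Peg 0: [1]
Peg 1: []
Peg 2: [3, 2]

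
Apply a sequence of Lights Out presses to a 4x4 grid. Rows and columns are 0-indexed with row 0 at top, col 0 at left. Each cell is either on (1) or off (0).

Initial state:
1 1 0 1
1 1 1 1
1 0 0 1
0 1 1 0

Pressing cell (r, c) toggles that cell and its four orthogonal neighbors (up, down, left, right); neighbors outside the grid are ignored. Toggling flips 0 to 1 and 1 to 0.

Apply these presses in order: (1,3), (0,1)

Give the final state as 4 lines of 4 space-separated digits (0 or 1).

After press 1 at (1,3):
1 1 0 0
1 1 0 0
1 0 0 0
0 1 1 0

After press 2 at (0,1):
0 0 1 0
1 0 0 0
1 0 0 0
0 1 1 0

Answer: 0 0 1 0
1 0 0 0
1 0 0 0
0 1 1 0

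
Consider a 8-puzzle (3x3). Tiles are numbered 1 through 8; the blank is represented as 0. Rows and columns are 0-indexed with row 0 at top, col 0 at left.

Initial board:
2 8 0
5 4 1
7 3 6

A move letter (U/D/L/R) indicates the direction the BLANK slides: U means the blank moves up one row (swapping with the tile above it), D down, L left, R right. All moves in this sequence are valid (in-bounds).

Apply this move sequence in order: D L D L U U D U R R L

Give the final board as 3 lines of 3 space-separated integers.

After move 1 (D):
2 8 1
5 4 0
7 3 6

After move 2 (L):
2 8 1
5 0 4
7 3 6

After move 3 (D):
2 8 1
5 3 4
7 0 6

After move 4 (L):
2 8 1
5 3 4
0 7 6

After move 5 (U):
2 8 1
0 3 4
5 7 6

After move 6 (U):
0 8 1
2 3 4
5 7 6

After move 7 (D):
2 8 1
0 3 4
5 7 6

After move 8 (U):
0 8 1
2 3 4
5 7 6

After move 9 (R):
8 0 1
2 3 4
5 7 6

After move 10 (R):
8 1 0
2 3 4
5 7 6

After move 11 (L):
8 0 1
2 3 4
5 7 6

Answer: 8 0 1
2 3 4
5 7 6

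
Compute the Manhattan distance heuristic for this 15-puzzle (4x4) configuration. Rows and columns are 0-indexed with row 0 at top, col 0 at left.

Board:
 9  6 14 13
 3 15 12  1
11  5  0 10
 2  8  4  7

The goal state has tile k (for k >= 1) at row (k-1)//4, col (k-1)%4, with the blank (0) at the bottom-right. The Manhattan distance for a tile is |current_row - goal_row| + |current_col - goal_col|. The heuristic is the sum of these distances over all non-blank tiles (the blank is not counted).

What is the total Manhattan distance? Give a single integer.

Answer: 46

Derivation:
Tile 9: (0,0)->(2,0) = 2
Tile 6: (0,1)->(1,1) = 1
Tile 14: (0,2)->(3,1) = 4
Tile 13: (0,3)->(3,0) = 6
Tile 3: (1,0)->(0,2) = 3
Tile 15: (1,1)->(3,2) = 3
Tile 12: (1,2)->(2,3) = 2
Tile 1: (1,3)->(0,0) = 4
Tile 11: (2,0)->(2,2) = 2
Tile 5: (2,1)->(1,0) = 2
Tile 10: (2,3)->(2,1) = 2
Tile 2: (3,0)->(0,1) = 4
Tile 8: (3,1)->(1,3) = 4
Tile 4: (3,2)->(0,3) = 4
Tile 7: (3,3)->(1,2) = 3
Sum: 2 + 1 + 4 + 6 + 3 + 3 + 2 + 4 + 2 + 2 + 2 + 4 + 4 + 4 + 3 = 46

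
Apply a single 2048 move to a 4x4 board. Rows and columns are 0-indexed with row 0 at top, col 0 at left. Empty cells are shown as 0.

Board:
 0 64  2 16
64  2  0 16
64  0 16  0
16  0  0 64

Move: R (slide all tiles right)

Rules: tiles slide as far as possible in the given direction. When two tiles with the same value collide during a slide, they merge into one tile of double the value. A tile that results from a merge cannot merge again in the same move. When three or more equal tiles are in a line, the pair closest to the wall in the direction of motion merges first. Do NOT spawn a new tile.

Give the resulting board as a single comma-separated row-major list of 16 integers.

Answer: 0, 64, 2, 16, 0, 64, 2, 16, 0, 0, 64, 16, 0, 0, 16, 64

Derivation:
Slide right:
row 0: [0, 64, 2, 16] -> [0, 64, 2, 16]
row 1: [64, 2, 0, 16] -> [0, 64, 2, 16]
row 2: [64, 0, 16, 0] -> [0, 0, 64, 16]
row 3: [16, 0, 0, 64] -> [0, 0, 16, 64]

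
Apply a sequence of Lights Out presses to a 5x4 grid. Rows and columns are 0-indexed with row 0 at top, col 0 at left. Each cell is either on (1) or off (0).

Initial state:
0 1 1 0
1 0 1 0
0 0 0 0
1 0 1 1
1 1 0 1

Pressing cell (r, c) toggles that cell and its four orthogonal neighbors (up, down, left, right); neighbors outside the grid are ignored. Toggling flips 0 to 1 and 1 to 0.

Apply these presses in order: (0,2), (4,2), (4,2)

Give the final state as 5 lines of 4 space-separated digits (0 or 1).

Answer: 0 0 0 1
1 0 0 0
0 0 0 0
1 0 1 1
1 1 0 1

Derivation:
After press 1 at (0,2):
0 0 0 1
1 0 0 0
0 0 0 0
1 0 1 1
1 1 0 1

After press 2 at (4,2):
0 0 0 1
1 0 0 0
0 0 0 0
1 0 0 1
1 0 1 0

After press 3 at (4,2):
0 0 0 1
1 0 0 0
0 0 0 0
1 0 1 1
1 1 0 1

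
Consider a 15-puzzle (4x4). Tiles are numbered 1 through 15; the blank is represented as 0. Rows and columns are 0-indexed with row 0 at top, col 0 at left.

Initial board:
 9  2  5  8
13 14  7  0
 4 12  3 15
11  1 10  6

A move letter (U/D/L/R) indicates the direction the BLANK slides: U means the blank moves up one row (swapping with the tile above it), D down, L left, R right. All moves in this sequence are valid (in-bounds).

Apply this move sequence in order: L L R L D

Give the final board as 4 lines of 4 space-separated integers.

After move 1 (L):
 9  2  5  8
13 14  0  7
 4 12  3 15
11  1 10  6

After move 2 (L):
 9  2  5  8
13  0 14  7
 4 12  3 15
11  1 10  6

After move 3 (R):
 9  2  5  8
13 14  0  7
 4 12  3 15
11  1 10  6

After move 4 (L):
 9  2  5  8
13  0 14  7
 4 12  3 15
11  1 10  6

After move 5 (D):
 9  2  5  8
13 12 14  7
 4  0  3 15
11  1 10  6

Answer:  9  2  5  8
13 12 14  7
 4  0  3 15
11  1 10  6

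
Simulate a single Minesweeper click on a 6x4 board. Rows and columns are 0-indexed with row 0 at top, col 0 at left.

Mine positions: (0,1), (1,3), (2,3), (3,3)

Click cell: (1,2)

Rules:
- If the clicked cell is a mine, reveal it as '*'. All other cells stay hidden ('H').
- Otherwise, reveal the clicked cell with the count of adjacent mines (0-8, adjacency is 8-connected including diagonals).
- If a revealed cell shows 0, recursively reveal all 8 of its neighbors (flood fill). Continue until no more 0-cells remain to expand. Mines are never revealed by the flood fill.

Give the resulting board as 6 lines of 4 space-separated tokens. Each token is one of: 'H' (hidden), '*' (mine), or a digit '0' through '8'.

H H H H
H H 3 H
H H H H
H H H H
H H H H
H H H H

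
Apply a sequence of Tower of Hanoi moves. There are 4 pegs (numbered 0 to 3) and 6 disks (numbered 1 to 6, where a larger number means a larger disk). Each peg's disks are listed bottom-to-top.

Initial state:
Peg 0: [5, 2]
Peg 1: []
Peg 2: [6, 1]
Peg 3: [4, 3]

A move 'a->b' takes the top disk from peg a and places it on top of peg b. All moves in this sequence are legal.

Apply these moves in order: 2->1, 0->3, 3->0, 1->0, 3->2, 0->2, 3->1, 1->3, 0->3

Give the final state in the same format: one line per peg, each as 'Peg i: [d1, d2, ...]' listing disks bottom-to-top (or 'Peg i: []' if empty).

After move 1 (2->1):
Peg 0: [5, 2]
Peg 1: [1]
Peg 2: [6]
Peg 3: [4, 3]

After move 2 (0->3):
Peg 0: [5]
Peg 1: [1]
Peg 2: [6]
Peg 3: [4, 3, 2]

After move 3 (3->0):
Peg 0: [5, 2]
Peg 1: [1]
Peg 2: [6]
Peg 3: [4, 3]

After move 4 (1->0):
Peg 0: [5, 2, 1]
Peg 1: []
Peg 2: [6]
Peg 3: [4, 3]

After move 5 (3->2):
Peg 0: [5, 2, 1]
Peg 1: []
Peg 2: [6, 3]
Peg 3: [4]

After move 6 (0->2):
Peg 0: [5, 2]
Peg 1: []
Peg 2: [6, 3, 1]
Peg 3: [4]

After move 7 (3->1):
Peg 0: [5, 2]
Peg 1: [4]
Peg 2: [6, 3, 1]
Peg 3: []

After move 8 (1->3):
Peg 0: [5, 2]
Peg 1: []
Peg 2: [6, 3, 1]
Peg 3: [4]

After move 9 (0->3):
Peg 0: [5]
Peg 1: []
Peg 2: [6, 3, 1]
Peg 3: [4, 2]

Answer: Peg 0: [5]
Peg 1: []
Peg 2: [6, 3, 1]
Peg 3: [4, 2]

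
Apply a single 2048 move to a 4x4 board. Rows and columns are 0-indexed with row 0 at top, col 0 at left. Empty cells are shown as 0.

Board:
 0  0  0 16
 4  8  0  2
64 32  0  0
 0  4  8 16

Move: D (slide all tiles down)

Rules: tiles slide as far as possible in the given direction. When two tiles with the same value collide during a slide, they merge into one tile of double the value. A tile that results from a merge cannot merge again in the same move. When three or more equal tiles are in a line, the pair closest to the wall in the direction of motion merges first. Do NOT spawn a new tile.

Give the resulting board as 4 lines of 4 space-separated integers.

Slide down:
col 0: [0, 4, 64, 0] -> [0, 0, 4, 64]
col 1: [0, 8, 32, 4] -> [0, 8, 32, 4]
col 2: [0, 0, 0, 8] -> [0, 0, 0, 8]
col 3: [16, 2, 0, 16] -> [0, 16, 2, 16]

Answer:  0  0  0  0
 0  8  0 16
 4 32  0  2
64  4  8 16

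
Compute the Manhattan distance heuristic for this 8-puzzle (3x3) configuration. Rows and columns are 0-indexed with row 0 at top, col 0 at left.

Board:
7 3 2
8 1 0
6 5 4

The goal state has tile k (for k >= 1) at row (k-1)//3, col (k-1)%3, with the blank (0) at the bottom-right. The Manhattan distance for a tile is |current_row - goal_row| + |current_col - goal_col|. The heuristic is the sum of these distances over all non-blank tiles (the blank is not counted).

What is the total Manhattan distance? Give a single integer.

Tile 7: at (0,0), goal (2,0), distance |0-2|+|0-0| = 2
Tile 3: at (0,1), goal (0,2), distance |0-0|+|1-2| = 1
Tile 2: at (0,2), goal (0,1), distance |0-0|+|2-1| = 1
Tile 8: at (1,0), goal (2,1), distance |1-2|+|0-1| = 2
Tile 1: at (1,1), goal (0,0), distance |1-0|+|1-0| = 2
Tile 6: at (2,0), goal (1,2), distance |2-1|+|0-2| = 3
Tile 5: at (2,1), goal (1,1), distance |2-1|+|1-1| = 1
Tile 4: at (2,2), goal (1,0), distance |2-1|+|2-0| = 3
Sum: 2 + 1 + 1 + 2 + 2 + 3 + 1 + 3 = 15

Answer: 15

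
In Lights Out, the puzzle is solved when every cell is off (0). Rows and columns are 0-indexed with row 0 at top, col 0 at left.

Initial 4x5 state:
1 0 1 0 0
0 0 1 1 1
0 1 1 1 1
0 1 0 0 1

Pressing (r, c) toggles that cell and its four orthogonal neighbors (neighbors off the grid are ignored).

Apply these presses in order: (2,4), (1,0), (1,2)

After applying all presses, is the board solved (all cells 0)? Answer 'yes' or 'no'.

Answer: no

Derivation:
After press 1 at (2,4):
1 0 1 0 0
0 0 1 1 0
0 1 1 0 0
0 1 0 0 0

After press 2 at (1,0):
0 0 1 0 0
1 1 1 1 0
1 1 1 0 0
0 1 0 0 0

After press 3 at (1,2):
0 0 0 0 0
1 0 0 0 0
1 1 0 0 0
0 1 0 0 0

Lights still on: 4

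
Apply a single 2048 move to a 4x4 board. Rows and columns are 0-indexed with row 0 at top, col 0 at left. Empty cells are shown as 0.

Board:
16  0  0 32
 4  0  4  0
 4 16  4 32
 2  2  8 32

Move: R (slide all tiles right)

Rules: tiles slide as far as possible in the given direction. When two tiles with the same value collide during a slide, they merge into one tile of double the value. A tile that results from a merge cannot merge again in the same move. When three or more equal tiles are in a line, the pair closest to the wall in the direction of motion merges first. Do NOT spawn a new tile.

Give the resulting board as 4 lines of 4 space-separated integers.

Answer:  0  0 16 32
 0  0  0  8
 4 16  4 32
 0  4  8 32

Derivation:
Slide right:
row 0: [16, 0, 0, 32] -> [0, 0, 16, 32]
row 1: [4, 0, 4, 0] -> [0, 0, 0, 8]
row 2: [4, 16, 4, 32] -> [4, 16, 4, 32]
row 3: [2, 2, 8, 32] -> [0, 4, 8, 32]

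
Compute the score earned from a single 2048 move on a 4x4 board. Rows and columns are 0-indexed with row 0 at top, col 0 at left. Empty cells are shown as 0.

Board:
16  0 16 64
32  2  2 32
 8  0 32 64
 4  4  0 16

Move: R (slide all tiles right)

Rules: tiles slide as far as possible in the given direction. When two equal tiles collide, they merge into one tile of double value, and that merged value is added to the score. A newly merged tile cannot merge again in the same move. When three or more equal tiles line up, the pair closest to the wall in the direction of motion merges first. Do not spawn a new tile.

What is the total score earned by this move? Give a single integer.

Slide right:
row 0: [16, 0, 16, 64] -> [0, 0, 32, 64]  score +32 (running 32)
row 1: [32, 2, 2, 32] -> [0, 32, 4, 32]  score +4 (running 36)
row 2: [8, 0, 32, 64] -> [0, 8, 32, 64]  score +0 (running 36)
row 3: [4, 4, 0, 16] -> [0, 0, 8, 16]  score +8 (running 44)
Board after move:
 0  0 32 64
 0 32  4 32
 0  8 32 64
 0  0  8 16

Answer: 44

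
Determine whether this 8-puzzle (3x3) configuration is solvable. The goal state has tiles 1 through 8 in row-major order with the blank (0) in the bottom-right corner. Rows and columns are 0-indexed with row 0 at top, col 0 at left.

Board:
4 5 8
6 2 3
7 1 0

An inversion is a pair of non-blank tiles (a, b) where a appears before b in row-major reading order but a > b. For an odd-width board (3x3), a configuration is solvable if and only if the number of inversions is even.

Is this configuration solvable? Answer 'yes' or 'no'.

Answer: no

Derivation:
Inversions (pairs i<j in row-major order where tile[i] > tile[j] > 0): 17
17 is odd, so the puzzle is not solvable.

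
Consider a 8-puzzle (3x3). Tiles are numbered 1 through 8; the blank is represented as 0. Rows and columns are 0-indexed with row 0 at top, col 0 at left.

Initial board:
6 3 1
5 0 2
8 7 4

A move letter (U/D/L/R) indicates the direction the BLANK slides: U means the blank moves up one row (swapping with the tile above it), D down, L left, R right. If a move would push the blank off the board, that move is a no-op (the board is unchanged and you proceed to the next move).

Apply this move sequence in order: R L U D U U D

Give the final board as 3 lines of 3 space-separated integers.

After move 1 (R):
6 3 1
5 2 0
8 7 4

After move 2 (L):
6 3 1
5 0 2
8 7 4

After move 3 (U):
6 0 1
5 3 2
8 7 4

After move 4 (D):
6 3 1
5 0 2
8 7 4

After move 5 (U):
6 0 1
5 3 2
8 7 4

After move 6 (U):
6 0 1
5 3 2
8 7 4

After move 7 (D):
6 3 1
5 0 2
8 7 4

Answer: 6 3 1
5 0 2
8 7 4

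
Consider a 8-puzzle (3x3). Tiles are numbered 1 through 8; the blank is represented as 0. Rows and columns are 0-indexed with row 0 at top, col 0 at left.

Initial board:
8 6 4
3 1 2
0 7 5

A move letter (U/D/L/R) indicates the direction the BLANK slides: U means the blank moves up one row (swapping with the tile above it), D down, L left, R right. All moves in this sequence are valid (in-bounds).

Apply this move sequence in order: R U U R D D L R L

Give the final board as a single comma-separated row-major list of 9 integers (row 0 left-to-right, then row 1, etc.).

After move 1 (R):
8 6 4
3 1 2
7 0 5

After move 2 (U):
8 6 4
3 0 2
7 1 5

After move 3 (U):
8 0 4
3 6 2
7 1 5

After move 4 (R):
8 4 0
3 6 2
7 1 5

After move 5 (D):
8 4 2
3 6 0
7 1 5

After move 6 (D):
8 4 2
3 6 5
7 1 0

After move 7 (L):
8 4 2
3 6 5
7 0 1

After move 8 (R):
8 4 2
3 6 5
7 1 0

After move 9 (L):
8 4 2
3 6 5
7 0 1

Answer: 8, 4, 2, 3, 6, 5, 7, 0, 1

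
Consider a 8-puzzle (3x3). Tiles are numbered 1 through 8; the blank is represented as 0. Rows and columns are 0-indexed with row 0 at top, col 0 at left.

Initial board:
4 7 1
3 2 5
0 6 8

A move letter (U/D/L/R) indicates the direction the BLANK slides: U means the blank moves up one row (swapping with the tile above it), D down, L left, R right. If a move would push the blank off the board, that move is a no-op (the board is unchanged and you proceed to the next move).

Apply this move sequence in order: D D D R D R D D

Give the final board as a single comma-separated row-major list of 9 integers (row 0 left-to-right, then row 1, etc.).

After move 1 (D):
4 7 1
3 2 5
0 6 8

After move 2 (D):
4 7 1
3 2 5
0 6 8

After move 3 (D):
4 7 1
3 2 5
0 6 8

After move 4 (R):
4 7 1
3 2 5
6 0 8

After move 5 (D):
4 7 1
3 2 5
6 0 8

After move 6 (R):
4 7 1
3 2 5
6 8 0

After move 7 (D):
4 7 1
3 2 5
6 8 0

After move 8 (D):
4 7 1
3 2 5
6 8 0

Answer: 4, 7, 1, 3, 2, 5, 6, 8, 0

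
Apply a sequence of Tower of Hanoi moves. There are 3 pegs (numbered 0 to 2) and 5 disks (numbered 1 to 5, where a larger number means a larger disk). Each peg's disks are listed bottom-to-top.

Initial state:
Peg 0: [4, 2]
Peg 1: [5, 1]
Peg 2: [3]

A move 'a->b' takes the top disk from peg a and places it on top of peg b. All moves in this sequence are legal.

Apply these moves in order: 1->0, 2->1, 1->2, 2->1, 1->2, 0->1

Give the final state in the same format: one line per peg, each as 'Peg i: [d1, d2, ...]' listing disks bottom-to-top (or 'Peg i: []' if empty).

After move 1 (1->0):
Peg 0: [4, 2, 1]
Peg 1: [5]
Peg 2: [3]

After move 2 (2->1):
Peg 0: [4, 2, 1]
Peg 1: [5, 3]
Peg 2: []

After move 3 (1->2):
Peg 0: [4, 2, 1]
Peg 1: [5]
Peg 2: [3]

After move 4 (2->1):
Peg 0: [4, 2, 1]
Peg 1: [5, 3]
Peg 2: []

After move 5 (1->2):
Peg 0: [4, 2, 1]
Peg 1: [5]
Peg 2: [3]

After move 6 (0->1):
Peg 0: [4, 2]
Peg 1: [5, 1]
Peg 2: [3]

Answer: Peg 0: [4, 2]
Peg 1: [5, 1]
Peg 2: [3]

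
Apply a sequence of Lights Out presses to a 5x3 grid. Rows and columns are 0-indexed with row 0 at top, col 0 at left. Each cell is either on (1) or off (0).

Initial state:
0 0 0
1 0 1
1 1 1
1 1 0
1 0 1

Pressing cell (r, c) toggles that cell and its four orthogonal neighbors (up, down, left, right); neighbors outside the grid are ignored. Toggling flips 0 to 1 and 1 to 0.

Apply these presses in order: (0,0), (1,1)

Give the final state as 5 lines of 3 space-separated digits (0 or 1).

Answer: 1 0 0
1 1 0
1 0 1
1 1 0
1 0 1

Derivation:
After press 1 at (0,0):
1 1 0
0 0 1
1 1 1
1 1 0
1 0 1

After press 2 at (1,1):
1 0 0
1 1 0
1 0 1
1 1 0
1 0 1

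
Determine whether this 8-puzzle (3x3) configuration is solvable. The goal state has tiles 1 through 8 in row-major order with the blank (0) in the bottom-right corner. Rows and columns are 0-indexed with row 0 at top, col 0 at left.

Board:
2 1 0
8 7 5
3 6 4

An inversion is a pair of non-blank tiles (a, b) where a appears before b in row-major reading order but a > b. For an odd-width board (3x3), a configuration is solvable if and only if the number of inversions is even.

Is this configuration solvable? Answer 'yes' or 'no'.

Answer: no

Derivation:
Inversions (pairs i<j in row-major order where tile[i] > tile[j] > 0): 13
13 is odd, so the puzzle is not solvable.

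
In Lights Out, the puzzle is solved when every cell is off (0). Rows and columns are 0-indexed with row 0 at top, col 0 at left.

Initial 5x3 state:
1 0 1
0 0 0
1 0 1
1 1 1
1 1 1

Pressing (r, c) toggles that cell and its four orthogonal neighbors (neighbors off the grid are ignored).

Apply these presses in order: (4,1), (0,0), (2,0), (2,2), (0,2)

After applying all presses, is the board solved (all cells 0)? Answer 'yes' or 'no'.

Answer: yes

Derivation:
After press 1 at (4,1):
1 0 1
0 0 0
1 0 1
1 0 1
0 0 0

After press 2 at (0,0):
0 1 1
1 0 0
1 0 1
1 0 1
0 0 0

After press 3 at (2,0):
0 1 1
0 0 0
0 1 1
0 0 1
0 0 0

After press 4 at (2,2):
0 1 1
0 0 1
0 0 0
0 0 0
0 0 0

After press 5 at (0,2):
0 0 0
0 0 0
0 0 0
0 0 0
0 0 0

Lights still on: 0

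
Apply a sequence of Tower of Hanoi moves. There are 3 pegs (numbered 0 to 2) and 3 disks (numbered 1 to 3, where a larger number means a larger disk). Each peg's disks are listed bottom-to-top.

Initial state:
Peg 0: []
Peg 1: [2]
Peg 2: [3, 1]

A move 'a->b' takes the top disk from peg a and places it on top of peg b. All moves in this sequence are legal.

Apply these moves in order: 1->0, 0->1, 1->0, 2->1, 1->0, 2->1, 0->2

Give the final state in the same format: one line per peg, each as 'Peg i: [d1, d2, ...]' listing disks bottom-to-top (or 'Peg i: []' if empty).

Answer: Peg 0: [2]
Peg 1: [3]
Peg 2: [1]

Derivation:
After move 1 (1->0):
Peg 0: [2]
Peg 1: []
Peg 2: [3, 1]

After move 2 (0->1):
Peg 0: []
Peg 1: [2]
Peg 2: [3, 1]

After move 3 (1->0):
Peg 0: [2]
Peg 1: []
Peg 2: [3, 1]

After move 4 (2->1):
Peg 0: [2]
Peg 1: [1]
Peg 2: [3]

After move 5 (1->0):
Peg 0: [2, 1]
Peg 1: []
Peg 2: [3]

After move 6 (2->1):
Peg 0: [2, 1]
Peg 1: [3]
Peg 2: []

After move 7 (0->2):
Peg 0: [2]
Peg 1: [3]
Peg 2: [1]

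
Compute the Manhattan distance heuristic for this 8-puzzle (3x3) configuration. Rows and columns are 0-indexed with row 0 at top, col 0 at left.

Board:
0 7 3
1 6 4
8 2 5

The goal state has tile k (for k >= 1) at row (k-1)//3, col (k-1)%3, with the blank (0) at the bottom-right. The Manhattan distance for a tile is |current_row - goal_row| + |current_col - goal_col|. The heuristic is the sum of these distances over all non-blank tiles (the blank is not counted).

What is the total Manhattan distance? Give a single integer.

Answer: 12

Derivation:
Tile 7: at (0,1), goal (2,0), distance |0-2|+|1-0| = 3
Tile 3: at (0,2), goal (0,2), distance |0-0|+|2-2| = 0
Tile 1: at (1,0), goal (0,0), distance |1-0|+|0-0| = 1
Tile 6: at (1,1), goal (1,2), distance |1-1|+|1-2| = 1
Tile 4: at (1,2), goal (1,0), distance |1-1|+|2-0| = 2
Tile 8: at (2,0), goal (2,1), distance |2-2|+|0-1| = 1
Tile 2: at (2,1), goal (0,1), distance |2-0|+|1-1| = 2
Tile 5: at (2,2), goal (1,1), distance |2-1|+|2-1| = 2
Sum: 3 + 0 + 1 + 1 + 2 + 1 + 2 + 2 = 12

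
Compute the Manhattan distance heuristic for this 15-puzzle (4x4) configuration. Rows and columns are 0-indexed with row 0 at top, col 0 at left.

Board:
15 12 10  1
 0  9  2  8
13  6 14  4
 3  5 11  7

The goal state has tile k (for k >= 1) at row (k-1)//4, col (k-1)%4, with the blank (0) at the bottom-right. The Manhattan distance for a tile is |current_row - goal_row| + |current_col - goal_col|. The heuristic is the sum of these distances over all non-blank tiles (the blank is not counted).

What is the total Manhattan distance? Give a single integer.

Answer: 37

Derivation:
Tile 15: at (0,0), goal (3,2), distance |0-3|+|0-2| = 5
Tile 12: at (0,1), goal (2,3), distance |0-2|+|1-3| = 4
Tile 10: at (0,2), goal (2,1), distance |0-2|+|2-1| = 3
Tile 1: at (0,3), goal (0,0), distance |0-0|+|3-0| = 3
Tile 9: at (1,1), goal (2,0), distance |1-2|+|1-0| = 2
Tile 2: at (1,2), goal (0,1), distance |1-0|+|2-1| = 2
Tile 8: at (1,3), goal (1,3), distance |1-1|+|3-3| = 0
Tile 13: at (2,0), goal (3,0), distance |2-3|+|0-0| = 1
Tile 6: at (2,1), goal (1,1), distance |2-1|+|1-1| = 1
Tile 14: at (2,2), goal (3,1), distance |2-3|+|2-1| = 2
Tile 4: at (2,3), goal (0,3), distance |2-0|+|3-3| = 2
Tile 3: at (3,0), goal (0,2), distance |3-0|+|0-2| = 5
Tile 5: at (3,1), goal (1,0), distance |3-1|+|1-0| = 3
Tile 11: at (3,2), goal (2,2), distance |3-2|+|2-2| = 1
Tile 7: at (3,3), goal (1,2), distance |3-1|+|3-2| = 3
Sum: 5 + 4 + 3 + 3 + 2 + 2 + 0 + 1 + 1 + 2 + 2 + 5 + 3 + 1 + 3 = 37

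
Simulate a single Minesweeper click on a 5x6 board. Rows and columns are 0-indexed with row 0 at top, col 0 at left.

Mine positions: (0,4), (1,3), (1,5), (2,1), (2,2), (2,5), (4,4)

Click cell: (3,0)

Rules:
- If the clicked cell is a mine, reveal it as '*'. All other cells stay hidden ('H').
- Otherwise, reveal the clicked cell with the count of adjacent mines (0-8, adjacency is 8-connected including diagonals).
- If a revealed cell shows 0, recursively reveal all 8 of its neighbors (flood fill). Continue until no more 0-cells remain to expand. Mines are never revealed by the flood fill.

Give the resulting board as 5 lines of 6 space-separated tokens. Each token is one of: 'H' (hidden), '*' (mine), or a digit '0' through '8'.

H H H H H H
H H H H H H
H H H H H H
1 H H H H H
H H H H H H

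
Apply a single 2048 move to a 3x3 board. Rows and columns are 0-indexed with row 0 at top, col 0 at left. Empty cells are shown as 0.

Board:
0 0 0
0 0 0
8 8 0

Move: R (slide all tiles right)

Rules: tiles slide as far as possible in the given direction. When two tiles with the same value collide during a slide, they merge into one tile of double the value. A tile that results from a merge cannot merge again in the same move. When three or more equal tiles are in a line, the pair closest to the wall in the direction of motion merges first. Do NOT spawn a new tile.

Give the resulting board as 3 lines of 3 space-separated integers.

Answer:  0  0  0
 0  0  0
 0  0 16

Derivation:
Slide right:
row 0: [0, 0, 0] -> [0, 0, 0]
row 1: [0, 0, 0] -> [0, 0, 0]
row 2: [8, 8, 0] -> [0, 0, 16]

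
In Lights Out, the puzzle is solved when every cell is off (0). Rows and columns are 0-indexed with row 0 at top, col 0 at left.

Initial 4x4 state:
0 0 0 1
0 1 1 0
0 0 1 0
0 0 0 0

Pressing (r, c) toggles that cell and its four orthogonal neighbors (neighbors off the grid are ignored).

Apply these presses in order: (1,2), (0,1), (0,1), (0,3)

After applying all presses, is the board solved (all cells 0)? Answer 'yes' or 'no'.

Answer: yes

Derivation:
After press 1 at (1,2):
0 0 1 1
0 0 0 1
0 0 0 0
0 0 0 0

After press 2 at (0,1):
1 1 0 1
0 1 0 1
0 0 0 0
0 0 0 0

After press 3 at (0,1):
0 0 1 1
0 0 0 1
0 0 0 0
0 0 0 0

After press 4 at (0,3):
0 0 0 0
0 0 0 0
0 0 0 0
0 0 0 0

Lights still on: 0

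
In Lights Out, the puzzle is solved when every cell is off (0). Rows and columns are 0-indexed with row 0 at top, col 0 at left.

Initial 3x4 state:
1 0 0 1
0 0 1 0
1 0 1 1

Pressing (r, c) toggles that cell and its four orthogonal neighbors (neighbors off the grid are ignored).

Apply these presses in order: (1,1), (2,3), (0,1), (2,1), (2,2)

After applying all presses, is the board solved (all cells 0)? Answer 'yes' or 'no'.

After press 1 at (1,1):
1 1 0 1
1 1 0 0
1 1 1 1

After press 2 at (2,3):
1 1 0 1
1 1 0 1
1 1 0 0

After press 3 at (0,1):
0 0 1 1
1 0 0 1
1 1 0 0

After press 4 at (2,1):
0 0 1 1
1 1 0 1
0 0 1 0

After press 5 at (2,2):
0 0 1 1
1 1 1 1
0 1 0 1

Lights still on: 8

Answer: no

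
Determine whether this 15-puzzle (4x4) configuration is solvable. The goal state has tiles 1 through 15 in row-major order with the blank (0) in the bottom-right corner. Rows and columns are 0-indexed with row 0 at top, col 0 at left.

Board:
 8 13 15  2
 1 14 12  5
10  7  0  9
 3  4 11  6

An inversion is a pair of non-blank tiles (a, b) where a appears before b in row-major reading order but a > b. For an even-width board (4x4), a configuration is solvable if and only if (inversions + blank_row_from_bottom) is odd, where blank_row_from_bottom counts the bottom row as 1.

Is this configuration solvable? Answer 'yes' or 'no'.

Answer: no

Derivation:
Inversions: 62
Blank is in row 2 (0-indexed from top), which is row 2 counting from the bottom (bottom = 1).
62 + 2 = 64, which is even, so the puzzle is not solvable.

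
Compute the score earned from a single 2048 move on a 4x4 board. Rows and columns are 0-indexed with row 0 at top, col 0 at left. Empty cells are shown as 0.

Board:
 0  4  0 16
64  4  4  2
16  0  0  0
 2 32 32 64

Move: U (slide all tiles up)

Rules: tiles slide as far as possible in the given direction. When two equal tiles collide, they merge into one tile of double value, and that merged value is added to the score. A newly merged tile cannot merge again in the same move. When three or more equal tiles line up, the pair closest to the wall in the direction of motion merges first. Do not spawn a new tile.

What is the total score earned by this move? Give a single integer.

Slide up:
col 0: [0, 64, 16, 2] -> [64, 16, 2, 0]  score +0 (running 0)
col 1: [4, 4, 0, 32] -> [8, 32, 0, 0]  score +8 (running 8)
col 2: [0, 4, 0, 32] -> [4, 32, 0, 0]  score +0 (running 8)
col 3: [16, 2, 0, 64] -> [16, 2, 64, 0]  score +0 (running 8)
Board after move:
64  8  4 16
16 32 32  2
 2  0  0 64
 0  0  0  0

Answer: 8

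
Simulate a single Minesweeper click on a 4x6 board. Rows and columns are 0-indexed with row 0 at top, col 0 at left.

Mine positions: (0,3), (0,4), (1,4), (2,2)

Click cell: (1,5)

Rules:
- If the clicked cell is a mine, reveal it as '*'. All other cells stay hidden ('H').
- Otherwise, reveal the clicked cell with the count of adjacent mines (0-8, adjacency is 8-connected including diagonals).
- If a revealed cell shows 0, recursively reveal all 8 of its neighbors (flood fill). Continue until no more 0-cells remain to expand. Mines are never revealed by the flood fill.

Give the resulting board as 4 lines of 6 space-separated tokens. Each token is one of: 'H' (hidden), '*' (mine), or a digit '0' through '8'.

H H H H H H
H H H H H 2
H H H H H H
H H H H H H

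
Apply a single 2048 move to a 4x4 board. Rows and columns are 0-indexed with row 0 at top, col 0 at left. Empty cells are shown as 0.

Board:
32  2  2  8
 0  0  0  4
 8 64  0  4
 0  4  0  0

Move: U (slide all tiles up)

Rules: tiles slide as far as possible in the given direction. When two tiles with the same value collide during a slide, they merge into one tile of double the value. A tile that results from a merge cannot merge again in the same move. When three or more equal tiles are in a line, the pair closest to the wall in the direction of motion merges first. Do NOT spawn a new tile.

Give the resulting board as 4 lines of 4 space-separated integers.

Slide up:
col 0: [32, 0, 8, 0] -> [32, 8, 0, 0]
col 1: [2, 0, 64, 4] -> [2, 64, 4, 0]
col 2: [2, 0, 0, 0] -> [2, 0, 0, 0]
col 3: [8, 4, 4, 0] -> [8, 8, 0, 0]

Answer: 32  2  2  8
 8 64  0  8
 0  4  0  0
 0  0  0  0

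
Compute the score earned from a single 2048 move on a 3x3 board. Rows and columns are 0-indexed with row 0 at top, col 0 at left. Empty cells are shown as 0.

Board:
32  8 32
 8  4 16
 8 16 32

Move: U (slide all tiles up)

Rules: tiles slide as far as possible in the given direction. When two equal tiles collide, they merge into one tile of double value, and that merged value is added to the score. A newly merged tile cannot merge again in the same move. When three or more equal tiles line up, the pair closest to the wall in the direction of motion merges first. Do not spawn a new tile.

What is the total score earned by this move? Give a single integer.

Slide up:
col 0: [32, 8, 8] -> [32, 16, 0]  score +16 (running 16)
col 1: [8, 4, 16] -> [8, 4, 16]  score +0 (running 16)
col 2: [32, 16, 32] -> [32, 16, 32]  score +0 (running 16)
Board after move:
32  8 32
16  4 16
 0 16 32

Answer: 16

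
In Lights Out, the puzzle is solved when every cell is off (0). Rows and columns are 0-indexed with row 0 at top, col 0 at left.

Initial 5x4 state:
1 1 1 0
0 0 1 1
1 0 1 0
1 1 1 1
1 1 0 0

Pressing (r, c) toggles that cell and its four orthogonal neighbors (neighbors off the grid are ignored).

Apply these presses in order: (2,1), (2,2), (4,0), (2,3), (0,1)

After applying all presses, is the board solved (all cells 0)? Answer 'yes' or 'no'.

Answer: yes

Derivation:
After press 1 at (2,1):
1 1 1 0
0 1 1 1
0 1 0 0
1 0 1 1
1 1 0 0

After press 2 at (2,2):
1 1 1 0
0 1 0 1
0 0 1 1
1 0 0 1
1 1 0 0

After press 3 at (4,0):
1 1 1 0
0 1 0 1
0 0 1 1
0 0 0 1
0 0 0 0

After press 4 at (2,3):
1 1 1 0
0 1 0 0
0 0 0 0
0 0 0 0
0 0 0 0

After press 5 at (0,1):
0 0 0 0
0 0 0 0
0 0 0 0
0 0 0 0
0 0 0 0

Lights still on: 0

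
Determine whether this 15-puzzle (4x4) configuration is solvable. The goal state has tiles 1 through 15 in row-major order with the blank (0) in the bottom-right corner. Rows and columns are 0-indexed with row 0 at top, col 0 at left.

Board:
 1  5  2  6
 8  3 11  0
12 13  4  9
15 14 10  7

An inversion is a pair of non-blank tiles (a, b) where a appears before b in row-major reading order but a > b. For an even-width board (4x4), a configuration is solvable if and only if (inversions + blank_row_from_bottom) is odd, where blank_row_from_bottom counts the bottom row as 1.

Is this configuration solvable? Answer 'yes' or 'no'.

Answer: no

Derivation:
Inversions: 27
Blank is in row 1 (0-indexed from top), which is row 3 counting from the bottom (bottom = 1).
27 + 3 = 30, which is even, so the puzzle is not solvable.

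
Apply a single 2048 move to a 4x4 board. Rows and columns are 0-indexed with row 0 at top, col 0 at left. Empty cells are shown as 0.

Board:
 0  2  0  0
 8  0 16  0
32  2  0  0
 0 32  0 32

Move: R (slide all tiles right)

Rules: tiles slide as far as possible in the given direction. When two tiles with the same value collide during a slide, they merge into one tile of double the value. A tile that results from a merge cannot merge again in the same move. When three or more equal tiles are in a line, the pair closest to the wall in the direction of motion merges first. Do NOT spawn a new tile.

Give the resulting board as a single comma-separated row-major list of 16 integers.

Slide right:
row 0: [0, 2, 0, 0] -> [0, 0, 0, 2]
row 1: [8, 0, 16, 0] -> [0, 0, 8, 16]
row 2: [32, 2, 0, 0] -> [0, 0, 32, 2]
row 3: [0, 32, 0, 32] -> [0, 0, 0, 64]

Answer: 0, 0, 0, 2, 0, 0, 8, 16, 0, 0, 32, 2, 0, 0, 0, 64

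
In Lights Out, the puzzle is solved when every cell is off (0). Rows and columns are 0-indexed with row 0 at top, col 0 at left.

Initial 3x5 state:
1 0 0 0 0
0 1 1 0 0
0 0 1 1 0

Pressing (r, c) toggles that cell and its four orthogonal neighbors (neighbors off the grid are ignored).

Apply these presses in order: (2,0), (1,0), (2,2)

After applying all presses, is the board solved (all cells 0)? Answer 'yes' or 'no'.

Answer: yes

Derivation:
After press 1 at (2,0):
1 0 0 0 0
1 1 1 0 0
1 1 1 1 0

After press 2 at (1,0):
0 0 0 0 0
0 0 1 0 0
0 1 1 1 0

After press 3 at (2,2):
0 0 0 0 0
0 0 0 0 0
0 0 0 0 0

Lights still on: 0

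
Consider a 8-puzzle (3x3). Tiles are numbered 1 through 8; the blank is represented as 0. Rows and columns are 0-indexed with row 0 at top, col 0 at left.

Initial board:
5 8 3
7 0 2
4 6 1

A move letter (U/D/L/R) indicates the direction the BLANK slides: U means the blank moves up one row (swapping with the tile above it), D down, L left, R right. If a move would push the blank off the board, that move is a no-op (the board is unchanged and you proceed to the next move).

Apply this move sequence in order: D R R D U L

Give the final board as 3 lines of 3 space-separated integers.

Answer: 5 8 3
7 0 6
4 1 2

Derivation:
After move 1 (D):
5 8 3
7 6 2
4 0 1

After move 2 (R):
5 8 3
7 6 2
4 1 0

After move 3 (R):
5 8 3
7 6 2
4 1 0

After move 4 (D):
5 8 3
7 6 2
4 1 0

After move 5 (U):
5 8 3
7 6 0
4 1 2

After move 6 (L):
5 8 3
7 0 6
4 1 2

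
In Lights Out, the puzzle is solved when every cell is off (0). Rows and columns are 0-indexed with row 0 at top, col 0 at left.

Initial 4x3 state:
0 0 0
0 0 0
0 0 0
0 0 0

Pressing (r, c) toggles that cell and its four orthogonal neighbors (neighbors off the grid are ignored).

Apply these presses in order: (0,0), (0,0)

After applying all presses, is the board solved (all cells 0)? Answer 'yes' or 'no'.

Answer: yes

Derivation:
After press 1 at (0,0):
1 1 0
1 0 0
0 0 0
0 0 0

After press 2 at (0,0):
0 0 0
0 0 0
0 0 0
0 0 0

Lights still on: 0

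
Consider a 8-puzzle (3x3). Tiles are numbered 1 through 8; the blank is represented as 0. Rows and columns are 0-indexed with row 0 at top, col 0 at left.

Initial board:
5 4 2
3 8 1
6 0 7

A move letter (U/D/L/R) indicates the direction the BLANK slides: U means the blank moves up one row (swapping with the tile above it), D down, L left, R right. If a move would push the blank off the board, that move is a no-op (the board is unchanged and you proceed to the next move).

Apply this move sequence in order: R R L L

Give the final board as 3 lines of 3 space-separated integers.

Answer: 5 4 2
3 8 1
0 6 7

Derivation:
After move 1 (R):
5 4 2
3 8 1
6 7 0

After move 2 (R):
5 4 2
3 8 1
6 7 0

After move 3 (L):
5 4 2
3 8 1
6 0 7

After move 4 (L):
5 4 2
3 8 1
0 6 7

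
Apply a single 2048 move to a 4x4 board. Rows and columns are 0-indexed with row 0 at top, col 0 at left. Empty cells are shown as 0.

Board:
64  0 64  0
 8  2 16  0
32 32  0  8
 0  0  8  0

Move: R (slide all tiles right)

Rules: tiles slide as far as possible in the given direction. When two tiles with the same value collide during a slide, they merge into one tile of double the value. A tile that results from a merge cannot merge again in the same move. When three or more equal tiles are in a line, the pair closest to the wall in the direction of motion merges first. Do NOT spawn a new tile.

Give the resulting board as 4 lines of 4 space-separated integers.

Slide right:
row 0: [64, 0, 64, 0] -> [0, 0, 0, 128]
row 1: [8, 2, 16, 0] -> [0, 8, 2, 16]
row 2: [32, 32, 0, 8] -> [0, 0, 64, 8]
row 3: [0, 0, 8, 0] -> [0, 0, 0, 8]

Answer:   0   0   0 128
  0   8   2  16
  0   0  64   8
  0   0   0   8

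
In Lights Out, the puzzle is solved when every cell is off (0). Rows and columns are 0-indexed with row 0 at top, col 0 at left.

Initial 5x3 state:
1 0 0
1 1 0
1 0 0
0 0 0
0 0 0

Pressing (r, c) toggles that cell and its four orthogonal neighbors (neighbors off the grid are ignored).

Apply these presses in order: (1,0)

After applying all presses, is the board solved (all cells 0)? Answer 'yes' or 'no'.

Answer: yes

Derivation:
After press 1 at (1,0):
0 0 0
0 0 0
0 0 0
0 0 0
0 0 0

Lights still on: 0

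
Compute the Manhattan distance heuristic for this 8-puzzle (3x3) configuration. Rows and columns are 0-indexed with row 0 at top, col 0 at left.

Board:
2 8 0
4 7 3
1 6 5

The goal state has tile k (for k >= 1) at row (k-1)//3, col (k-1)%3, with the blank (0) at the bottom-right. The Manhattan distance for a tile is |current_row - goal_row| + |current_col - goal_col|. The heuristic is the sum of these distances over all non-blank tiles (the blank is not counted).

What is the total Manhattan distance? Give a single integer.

Answer: 12

Derivation:
Tile 2: at (0,0), goal (0,1), distance |0-0|+|0-1| = 1
Tile 8: at (0,1), goal (2,1), distance |0-2|+|1-1| = 2
Tile 4: at (1,0), goal (1,0), distance |1-1|+|0-0| = 0
Tile 7: at (1,1), goal (2,0), distance |1-2|+|1-0| = 2
Tile 3: at (1,2), goal (0,2), distance |1-0|+|2-2| = 1
Tile 1: at (2,0), goal (0,0), distance |2-0|+|0-0| = 2
Tile 6: at (2,1), goal (1,2), distance |2-1|+|1-2| = 2
Tile 5: at (2,2), goal (1,1), distance |2-1|+|2-1| = 2
Sum: 1 + 2 + 0 + 2 + 1 + 2 + 2 + 2 = 12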